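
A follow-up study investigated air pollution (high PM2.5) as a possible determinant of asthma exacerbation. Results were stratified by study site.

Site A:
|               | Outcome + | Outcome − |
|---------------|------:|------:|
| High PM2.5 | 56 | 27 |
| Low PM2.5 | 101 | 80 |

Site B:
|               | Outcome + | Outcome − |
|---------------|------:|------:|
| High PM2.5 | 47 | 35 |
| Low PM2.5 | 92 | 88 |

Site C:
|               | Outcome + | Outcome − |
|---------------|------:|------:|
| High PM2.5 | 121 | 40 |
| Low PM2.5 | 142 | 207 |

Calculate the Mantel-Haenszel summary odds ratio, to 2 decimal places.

OR_MH = Σ(aᵢdᵢ/nᵢ) / Σ(bᵢcᵢ/nᵢ), where nᵢ is the stratum total.
Stratum 1 (Site A): n = 264; a·d/n = 56·80/264 = 16.9697; b·c/n = 27·101/264 = 10.3295
Stratum 2 (Site B): n = 262; a·d/n = 47·88/262 = 15.7863; b·c/n = 35·92/262 = 12.2901
Stratum 3 (Site C): n = 510; a·d/n = 121·207/510 = 49.1118; b·c/n = 40·142/510 = 11.1373
OR_MH = (16.9697 + 15.7863 + 49.1118) / (10.3295 + 12.2901 + 11.1373) = 81.8677 / 33.7569 = 2.42522

2.43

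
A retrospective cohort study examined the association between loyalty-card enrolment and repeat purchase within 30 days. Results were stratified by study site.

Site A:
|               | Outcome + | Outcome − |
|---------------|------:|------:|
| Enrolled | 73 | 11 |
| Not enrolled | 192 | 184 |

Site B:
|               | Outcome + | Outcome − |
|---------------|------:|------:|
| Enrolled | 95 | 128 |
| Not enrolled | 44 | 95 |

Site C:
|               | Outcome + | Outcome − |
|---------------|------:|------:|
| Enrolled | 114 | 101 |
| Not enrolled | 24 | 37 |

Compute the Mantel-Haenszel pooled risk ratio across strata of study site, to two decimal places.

1.50

RR_MH = Σ(aᵢ·n₀ᵢ/nᵢ) / Σ(cᵢ·n₁ᵢ/nᵢ), with n₁ᵢ = aᵢ+bᵢ (exposed), n₀ᵢ = cᵢ+dᵢ (unexposed), nᵢ = n₁ᵢ+n₀ᵢ.
Stratum 1 (Site A): n₁ = 84, n₀ = 376, n = 460; a·n₀/n = 73·376/460 = 59.6696; c·n₁/n = 192·84/460 = 35.0609
Stratum 2 (Site B): n₁ = 223, n₀ = 139, n = 362; a·n₀/n = 95·139/362 = 36.4779; c·n₁/n = 44·223/362 = 27.1050
Stratum 3 (Site C): n₁ = 215, n₀ = 61, n = 276; a·n₀/n = 114·61/276 = 25.1957; c·n₁/n = 24·215/276 = 18.6957
RR_MH = (59.6696 + 36.4779 + 25.1957) / (35.0609 + 27.1050 + 18.6957) = 121.3431 / 80.8615 = 1.50063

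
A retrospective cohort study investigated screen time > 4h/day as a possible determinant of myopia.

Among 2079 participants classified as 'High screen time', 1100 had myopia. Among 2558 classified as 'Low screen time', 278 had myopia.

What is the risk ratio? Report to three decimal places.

From the description: a = 1100, b = 979, c = 278, d = 2280.
Risk in exposed = 1100/2079 = 0.52910; risk in unexposed = 278/2558 = 0.10868.
RR = 0.52910 / 0.10868 = 4.86849
The risk among the exposed is 4.87 times that among the unexposed.

4.868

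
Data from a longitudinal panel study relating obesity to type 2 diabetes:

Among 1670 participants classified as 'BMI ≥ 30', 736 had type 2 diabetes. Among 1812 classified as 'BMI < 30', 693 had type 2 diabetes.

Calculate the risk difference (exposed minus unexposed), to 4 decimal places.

From the description: a = 736, b = 934, c = 693, d = 1119.
Risk in exposed = 736/1670 = 0.440719; risk in unexposed = 693/1812 = 0.382450.
Risk difference = 0.440719 − 0.382450 = 0.058268

0.0583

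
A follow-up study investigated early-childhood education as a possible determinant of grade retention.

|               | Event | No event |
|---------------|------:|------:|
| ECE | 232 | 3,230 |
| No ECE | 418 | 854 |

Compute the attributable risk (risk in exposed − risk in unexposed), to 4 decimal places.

-0.2616

Cells: a = 232, b = 3230, c = 418, d = 854.
Risk in exposed = 232/3462 = 0.067013; risk in unexposed = 418/1272 = 0.328616.
Risk difference = 0.067013 − 0.328616 = -0.261603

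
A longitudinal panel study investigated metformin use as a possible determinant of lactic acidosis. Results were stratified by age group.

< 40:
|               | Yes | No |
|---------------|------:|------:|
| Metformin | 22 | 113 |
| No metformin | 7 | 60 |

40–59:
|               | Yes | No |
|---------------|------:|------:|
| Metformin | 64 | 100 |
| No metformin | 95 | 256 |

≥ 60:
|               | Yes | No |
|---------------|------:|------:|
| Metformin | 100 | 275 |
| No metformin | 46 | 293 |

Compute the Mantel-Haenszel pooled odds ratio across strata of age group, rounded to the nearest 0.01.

1.98

OR_MH = Σ(aᵢdᵢ/nᵢ) / Σ(bᵢcᵢ/nᵢ), where nᵢ is the stratum total.
Stratum 1 (< 40): n = 202; a·d/n = 22·60/202 = 6.5347; b·c/n = 113·7/202 = 3.9158
Stratum 2 (40–59): n = 515; a·d/n = 64·256/515 = 31.8136; b·c/n = 100·95/515 = 18.4466
Stratum 3 (≥ 60): n = 714; a·d/n = 100·293/714 = 41.0364; b·c/n = 275·46/714 = 17.7171
OR_MH = (6.5347 + 31.8136 + 41.0364) / (3.9158 + 18.4466 + 17.7171) = 79.3847 / 40.0795 = 1.98068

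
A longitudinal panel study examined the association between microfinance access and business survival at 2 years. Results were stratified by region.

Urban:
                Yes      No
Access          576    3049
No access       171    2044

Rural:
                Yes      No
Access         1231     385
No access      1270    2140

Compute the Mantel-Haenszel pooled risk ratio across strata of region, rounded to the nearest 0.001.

2.048

RR_MH = Σ(aᵢ·n₀ᵢ/nᵢ) / Σ(cᵢ·n₁ᵢ/nᵢ), with n₁ᵢ = aᵢ+bᵢ (exposed), n₀ᵢ = cᵢ+dᵢ (unexposed), nᵢ = n₁ᵢ+n₀ᵢ.
Stratum 1 (Urban): n₁ = 3625, n₀ = 2215, n = 5840; a·n₀/n = 576·2215/5840 = 218.4658; c·n₁/n = 171·3625/5840 = 106.1430
Stratum 2 (Rural): n₁ = 1616, n₀ = 3410, n = 5026; a·n₀/n = 1231·3410/5026 = 835.1990; c·n₁/n = 1270·1616/5026 = 408.3406
RR_MH = (218.4658 + 835.1990) / (106.1430 + 408.3406) = 1053.6647 / 514.4836 = 2.04800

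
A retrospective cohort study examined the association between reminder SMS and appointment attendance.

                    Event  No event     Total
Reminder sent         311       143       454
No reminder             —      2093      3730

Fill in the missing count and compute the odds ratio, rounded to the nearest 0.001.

The missing cell is in the unexposed row: 3730 − 2093 = 1637.
So a = 311, b = 143, c = 1637, d = 2093.
OR = (a·d)/(b·c) = (311 × 2093) / (143 × 1637) = 650923 / 234091 = 2.78064

2.781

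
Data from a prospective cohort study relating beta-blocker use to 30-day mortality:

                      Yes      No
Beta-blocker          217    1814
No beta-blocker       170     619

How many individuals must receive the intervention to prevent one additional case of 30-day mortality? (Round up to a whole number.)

Risk in treated group = 217/2031 = 0.10684; risk in control = 170/789 = 0.21546.
Absolute risk reduction = 0.21546 − 0.10684 = 0.10862
NNT = 1 / ARR = 1 / 0.10862 = 9.207 → round up → 10

10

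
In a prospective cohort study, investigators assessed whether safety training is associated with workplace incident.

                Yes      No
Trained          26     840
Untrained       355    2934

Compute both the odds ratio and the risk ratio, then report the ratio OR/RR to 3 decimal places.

0.920

Cells: a = 26, b = 840, c = 355, d = 2934.
OR = (26·2934)/(840·355) = 76284/298200 = 0.25581
Risk in exposed = 26/866 = 0.03002; risk in unexposed = 355/3289 = 0.10794; RR = 0.27816
OR/RR = 0.25581 / 0.27816 = 0.91968
The outcome is not rare, so the OR lies further from 1 than the RR.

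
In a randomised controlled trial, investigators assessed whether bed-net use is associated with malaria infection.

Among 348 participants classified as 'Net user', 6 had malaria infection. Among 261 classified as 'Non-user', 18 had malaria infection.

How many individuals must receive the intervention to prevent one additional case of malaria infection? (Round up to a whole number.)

Risk in treated group = 6/348 = 0.01724; risk in control = 18/261 = 0.06897.
Absolute risk reduction = 0.06897 − 0.01724 = 0.05172
NNT = 1 / ARR = 1 / 0.05172 = 19.333 → round up → 20

20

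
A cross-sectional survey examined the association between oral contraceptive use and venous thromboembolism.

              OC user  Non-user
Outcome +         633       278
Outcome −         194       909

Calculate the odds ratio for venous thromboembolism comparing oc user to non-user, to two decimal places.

10.67

Reading the table with exposure as columns: a = 633 (OC user, case), b = 194 (OC user, non-case), c = 278 (Non-user, case), d = 909.
OR = (a·d)/(b·c) = (633 × 909) / (194 × 278) = 575397 / 53932 = 10.66893
The odds of venous thromboembolism are about 10.67 times as high in the oc user group.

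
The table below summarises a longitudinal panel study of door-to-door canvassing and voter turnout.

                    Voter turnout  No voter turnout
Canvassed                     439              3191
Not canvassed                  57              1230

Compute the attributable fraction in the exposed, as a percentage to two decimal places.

Cells: a = 439, b = 3191, c = 57, d = 1230.
Risk in exposed = 439/3630 = 0.12094; risk in unexposed = 57/1287 = 0.04429.
RR = 0.12094/0.04429 = 2.73062
AR% = (RR − 1)/RR × 100 = (2.73062 − 1)/2.73062 × 100 = 63.3783%

63.38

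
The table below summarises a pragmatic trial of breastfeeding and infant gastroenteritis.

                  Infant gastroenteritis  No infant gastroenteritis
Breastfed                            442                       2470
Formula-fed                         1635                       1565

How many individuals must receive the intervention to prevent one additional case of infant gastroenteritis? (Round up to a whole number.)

Risk in treated group = 442/2912 = 0.15179; risk in control = 1635/3200 = 0.51094.
Absolute risk reduction = 0.51094 − 0.15179 = 0.35915
NNT = 1 / ARR = 1 / 0.35915 = 2.784 → round up → 3

3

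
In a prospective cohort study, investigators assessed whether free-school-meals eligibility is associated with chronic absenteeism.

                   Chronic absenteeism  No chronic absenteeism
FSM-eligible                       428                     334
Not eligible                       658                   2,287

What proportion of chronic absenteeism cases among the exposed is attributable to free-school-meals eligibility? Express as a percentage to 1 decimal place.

60.2

Cells: a = 428, b = 334, c = 658, d = 2287.
Risk in exposed = 428/762 = 0.56168; risk in unexposed = 658/2945 = 0.22343.
RR = 0.56168/0.22343 = 2.51390
AR% = (RR − 1)/RR × 100 = (2.51390 − 1)/2.51390 × 100 = 60.2212%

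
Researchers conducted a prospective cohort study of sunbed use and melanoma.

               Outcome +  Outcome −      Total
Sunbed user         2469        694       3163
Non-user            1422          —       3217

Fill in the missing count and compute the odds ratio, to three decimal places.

4.491

The missing cell is in the unexposed row: 3217 − 1422 = 1795.
So a = 2469, b = 694, c = 1422, d = 1795.
OR = (a·d)/(b·c) = (2469 × 1795) / (694 × 1422) = 4431855 / 986868 = 4.49083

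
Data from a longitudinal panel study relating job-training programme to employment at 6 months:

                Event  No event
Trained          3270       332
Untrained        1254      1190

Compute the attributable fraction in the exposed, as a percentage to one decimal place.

43.5

Cells: a = 3270, b = 332, c = 1254, d = 1190.
Risk in exposed = 3270/3602 = 0.90783; risk in unexposed = 1254/2444 = 0.51309.
RR = 0.90783/0.51309 = 1.76933
AR% = (RR − 1)/RR × 100 = (1.76933 − 1)/1.76933 × 100 = 43.4813%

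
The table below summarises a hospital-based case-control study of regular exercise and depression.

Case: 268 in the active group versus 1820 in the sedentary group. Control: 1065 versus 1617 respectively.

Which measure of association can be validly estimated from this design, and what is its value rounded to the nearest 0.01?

0.22

From the description: a = 268, b = 1065, c = 1820, d = 1617.
This is a hospital-based case-control study: participants were sampled on outcome status, so risks in the source population cannot be estimated directly — relative risk is not valid here. The odds ratio is the appropriate measure.
OR = (a·d)/(b·c) = (268 × 1617) / (1065 × 1820) = 433356 / 1938300 = 0.22358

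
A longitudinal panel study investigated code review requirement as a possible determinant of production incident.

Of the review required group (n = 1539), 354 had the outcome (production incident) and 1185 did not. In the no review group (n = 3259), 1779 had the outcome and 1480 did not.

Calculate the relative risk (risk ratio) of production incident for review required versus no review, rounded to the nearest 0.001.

0.421

From the description: a = 354, b = 1185, c = 1779, d = 1480.
Risk in exposed = 354/1539 = 0.23002; risk in unexposed = 1779/3259 = 0.54587.
RR = 0.23002 / 0.54587 = 0.42138
The risk is 58% lower among the exposed than among the unexposed.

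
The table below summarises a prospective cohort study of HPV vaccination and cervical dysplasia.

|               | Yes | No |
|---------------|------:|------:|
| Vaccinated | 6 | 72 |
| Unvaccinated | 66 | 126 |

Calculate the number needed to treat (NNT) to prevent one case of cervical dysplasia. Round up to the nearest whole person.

4

Risk in treated group = 6/78 = 0.07692; risk in control = 66/192 = 0.34375.
Absolute risk reduction = 0.34375 − 0.07692 = 0.26683
NNT = 1 / ARR = 1 / 0.26683 = 3.748 → round up → 4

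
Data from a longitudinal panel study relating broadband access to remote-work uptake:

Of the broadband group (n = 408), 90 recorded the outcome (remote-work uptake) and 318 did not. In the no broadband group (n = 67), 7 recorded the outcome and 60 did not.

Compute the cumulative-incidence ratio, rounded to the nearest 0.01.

From the description: a = 90, b = 318, c = 7, d = 60.
Risk in exposed = 90/408 = 0.22059; risk in unexposed = 7/67 = 0.10448.
RR = 0.22059 / 0.10448 = 2.11134
The risk among the exposed is 2.11 times that among the unexposed.

2.11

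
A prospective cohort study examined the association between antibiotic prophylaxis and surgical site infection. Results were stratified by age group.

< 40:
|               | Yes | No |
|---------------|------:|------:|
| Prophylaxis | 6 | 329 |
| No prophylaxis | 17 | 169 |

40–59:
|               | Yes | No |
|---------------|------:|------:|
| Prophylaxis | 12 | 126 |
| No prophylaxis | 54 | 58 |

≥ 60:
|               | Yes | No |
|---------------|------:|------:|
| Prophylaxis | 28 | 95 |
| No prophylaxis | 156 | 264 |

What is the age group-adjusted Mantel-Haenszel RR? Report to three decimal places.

RR_MH = Σ(aᵢ·n₀ᵢ/nᵢ) / Σ(cᵢ·n₁ᵢ/nᵢ), with n₁ᵢ = aᵢ+bᵢ (exposed), n₀ᵢ = cᵢ+dᵢ (unexposed), nᵢ = n₁ᵢ+n₀ᵢ.
Stratum 1 (< 40): n₁ = 335, n₀ = 186, n = 521; a·n₀/n = 6·186/521 = 2.1420; c·n₁/n = 17·335/521 = 10.9309
Stratum 2 (40–59): n₁ = 138, n₀ = 112, n = 250; a·n₀/n = 12·112/250 = 5.3760; c·n₁/n = 54·138/250 = 29.8080
Stratum 3 (≥ 60): n₁ = 123, n₀ = 420, n = 543; a·n₀/n = 28·420/543 = 21.6575; c·n₁/n = 156·123/543 = 35.3370
RR_MH = (2.1420 + 5.3760 + 21.6575) / (10.9309 + 29.8080 + 35.3370) = 29.1755 / 76.0759 = 0.38350

0.384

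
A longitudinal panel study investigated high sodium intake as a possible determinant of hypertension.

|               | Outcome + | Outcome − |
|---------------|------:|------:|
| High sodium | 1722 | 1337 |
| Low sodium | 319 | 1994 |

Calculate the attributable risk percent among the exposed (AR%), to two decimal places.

Cells: a = 1722, b = 1337, c = 319, d = 1994.
Risk in exposed = 1722/3059 = 0.56293; risk in unexposed = 319/2313 = 0.13792.
RR = 0.56293/0.13792 = 4.08168
AR% = (RR − 1)/RR × 100 = (4.08168 − 1)/4.08168 × 100 = 75.5003%

75.50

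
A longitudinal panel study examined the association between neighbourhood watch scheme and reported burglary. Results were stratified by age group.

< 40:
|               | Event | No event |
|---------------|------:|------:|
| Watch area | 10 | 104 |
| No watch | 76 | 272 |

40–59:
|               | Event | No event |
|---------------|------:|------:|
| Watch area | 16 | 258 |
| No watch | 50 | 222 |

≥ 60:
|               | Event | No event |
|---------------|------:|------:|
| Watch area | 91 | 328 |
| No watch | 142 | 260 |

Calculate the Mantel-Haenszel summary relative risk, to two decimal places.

0.52

RR_MH = Σ(aᵢ·n₀ᵢ/nᵢ) / Σ(cᵢ·n₁ᵢ/nᵢ), with n₁ᵢ = aᵢ+bᵢ (exposed), n₀ᵢ = cᵢ+dᵢ (unexposed), nᵢ = n₁ᵢ+n₀ᵢ.
Stratum 1 (< 40): n₁ = 114, n₀ = 348, n = 462; a·n₀/n = 10·348/462 = 7.5325; c·n₁/n = 76·114/462 = 18.7532
Stratum 2 (40–59): n₁ = 274, n₀ = 272, n = 546; a·n₀/n = 16·272/546 = 7.9707; c·n₁/n = 50·274/546 = 25.0916
Stratum 3 (≥ 60): n₁ = 419, n₀ = 402, n = 821; a·n₀/n = 91·402/821 = 44.5579; c·n₁/n = 142·419/821 = 72.4702
RR_MH = (7.5325 + 7.9707 + 44.5579) / (18.7532 + 25.0916 + 72.4702) = 60.0610 / 116.3150 = 0.51637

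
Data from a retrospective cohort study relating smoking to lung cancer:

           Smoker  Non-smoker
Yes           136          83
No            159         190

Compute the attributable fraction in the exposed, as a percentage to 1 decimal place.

Reading the table with exposure as columns: a = 136 (Smoker, case), b = 159 (Smoker, non-case), c = 83 (Non-smoker, case), d = 190.
Risk in exposed = 136/295 = 0.46102; risk in unexposed = 83/273 = 0.30403.
RR = 0.46102/0.30403 = 1.51636
AR% = (RR − 1)/RR × 100 = (1.51636 − 1)/1.51636 × 100 = 34.0525%

34.1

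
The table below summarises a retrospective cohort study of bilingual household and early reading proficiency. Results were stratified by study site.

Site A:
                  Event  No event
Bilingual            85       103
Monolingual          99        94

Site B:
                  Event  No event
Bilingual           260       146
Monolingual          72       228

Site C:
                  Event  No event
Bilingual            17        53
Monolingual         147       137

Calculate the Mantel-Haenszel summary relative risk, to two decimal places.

1.40

RR_MH = Σ(aᵢ·n₀ᵢ/nᵢ) / Σ(cᵢ·n₁ᵢ/nᵢ), with n₁ᵢ = aᵢ+bᵢ (exposed), n₀ᵢ = cᵢ+dᵢ (unexposed), nᵢ = n₁ᵢ+n₀ᵢ.
Stratum 1 (Site A): n₁ = 188, n₀ = 193, n = 381; a·n₀/n = 85·193/381 = 43.0577; c·n₁/n = 99·188/381 = 48.8504
Stratum 2 (Site B): n₁ = 406, n₀ = 300, n = 706; a·n₀/n = 260·300/706 = 110.4816; c·n₁/n = 72·406/706 = 41.4051
Stratum 3 (Site C): n₁ = 70, n₀ = 284, n = 354; a·n₀/n = 17·284/354 = 13.6384; c·n₁/n = 147·70/354 = 29.0678
RR_MH = (43.0577 + 110.4816 + 13.6384) / (48.8504 + 41.4051 + 29.0678) = 167.1777 / 119.3233 = 1.40105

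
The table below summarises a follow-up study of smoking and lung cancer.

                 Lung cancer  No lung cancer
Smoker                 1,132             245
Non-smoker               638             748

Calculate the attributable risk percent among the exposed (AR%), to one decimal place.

44.0

Cells: a = 1132, b = 245, c = 638, d = 748.
Risk in exposed = 1132/1377 = 0.82208; risk in unexposed = 638/1386 = 0.46032.
RR = 0.82208/0.46032 = 1.78589
AR% = (RR − 1)/RR × 100 = (1.78589 − 1)/1.78589 × 100 = 44.0056%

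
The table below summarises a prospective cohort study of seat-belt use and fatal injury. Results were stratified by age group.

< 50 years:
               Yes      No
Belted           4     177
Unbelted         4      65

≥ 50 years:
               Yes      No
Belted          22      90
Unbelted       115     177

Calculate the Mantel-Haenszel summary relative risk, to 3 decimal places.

0.489

RR_MH = Σ(aᵢ·n₀ᵢ/nᵢ) / Σ(cᵢ·n₁ᵢ/nᵢ), with n₁ᵢ = aᵢ+bᵢ (exposed), n₀ᵢ = cᵢ+dᵢ (unexposed), nᵢ = n₁ᵢ+n₀ᵢ.
Stratum 1 (< 50 years): n₁ = 181, n₀ = 69, n = 250; a·n₀/n = 4·69/250 = 1.1040; c·n₁/n = 4·181/250 = 2.8960
Stratum 2 (≥ 50 years): n₁ = 112, n₀ = 292, n = 404; a·n₀/n = 22·292/404 = 15.9010; c·n₁/n = 115·112/404 = 31.8812
RR_MH = (1.1040 + 15.9010) / (2.8960 + 31.8812) = 17.0050 / 34.7772 = 0.48897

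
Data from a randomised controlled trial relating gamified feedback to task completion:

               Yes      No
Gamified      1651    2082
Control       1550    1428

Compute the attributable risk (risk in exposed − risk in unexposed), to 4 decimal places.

-0.0782

Cells: a = 1651, b = 2082, c = 1550, d = 1428.
Risk in exposed = 1651/3733 = 0.442272; risk in unexposed = 1550/2978 = 0.520484.
Risk difference = 0.442272 − 0.520484 = -0.078212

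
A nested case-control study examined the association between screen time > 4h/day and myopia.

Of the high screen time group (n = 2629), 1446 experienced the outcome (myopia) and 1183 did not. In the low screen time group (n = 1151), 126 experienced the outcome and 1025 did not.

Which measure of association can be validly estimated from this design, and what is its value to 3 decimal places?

From the description: a = 1446, b = 1183, c = 126, d = 1025.
This is a nested case-control study: participants were sampled on outcome status, so risks in the source population cannot be estimated directly — relative risk is not valid here. The odds ratio is the appropriate measure.
OR = (a·d)/(b·c) = (1446 × 1025) / (1183 × 126) = 1482150 / 149058 = 9.94344

9.943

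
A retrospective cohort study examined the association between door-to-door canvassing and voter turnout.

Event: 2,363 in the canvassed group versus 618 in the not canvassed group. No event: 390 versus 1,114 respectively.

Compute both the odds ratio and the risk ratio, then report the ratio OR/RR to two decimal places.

4.54

From the description: a = 2363, b = 390, c = 618, d = 1114.
OR = (2363·1114)/(390·618) = 2632382/241020 = 10.92184
Risk in exposed = 2363/2753 = 0.85834; risk in unexposed = 618/1732 = 0.35681; RR = 2.40556
OR/RR = 10.92184 / 2.40556 = 4.54024
The outcome is not rare, so the OR lies further from 1 than the RR.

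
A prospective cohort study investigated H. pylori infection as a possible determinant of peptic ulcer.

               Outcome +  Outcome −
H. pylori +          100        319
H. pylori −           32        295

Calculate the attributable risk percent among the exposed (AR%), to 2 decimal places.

Cells: a = 100, b = 319, c = 32, d = 295.
Risk in exposed = 100/419 = 0.23866; risk in unexposed = 32/327 = 0.09786.
RR = 0.23866/0.09786 = 2.43884
AR% = (RR − 1)/RR × 100 = (2.43884 − 1)/2.43884 × 100 = 58.9969%

59.00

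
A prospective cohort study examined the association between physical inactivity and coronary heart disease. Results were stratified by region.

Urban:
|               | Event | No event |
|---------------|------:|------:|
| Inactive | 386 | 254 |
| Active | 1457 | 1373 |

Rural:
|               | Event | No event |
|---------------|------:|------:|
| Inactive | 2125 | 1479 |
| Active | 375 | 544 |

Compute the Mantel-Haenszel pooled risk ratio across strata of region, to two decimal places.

1.32

RR_MH = Σ(aᵢ·n₀ᵢ/nᵢ) / Σ(cᵢ·n₁ᵢ/nᵢ), with n₁ᵢ = aᵢ+bᵢ (exposed), n₀ᵢ = cᵢ+dᵢ (unexposed), nᵢ = n₁ᵢ+n₀ᵢ.
Stratum 1 (Urban): n₁ = 640, n₀ = 2830, n = 3470; a·n₀/n = 386·2830/3470 = 314.8069; c·n₁/n = 1457·640/3470 = 268.7262
Stratum 2 (Rural): n₁ = 3604, n₀ = 919, n = 4523; a·n₀/n = 2125·919/4523 = 431.7654; c·n₁/n = 375·3604/4523 = 298.8061
RR_MH = (314.8069 + 431.7654) / (268.7262 + 298.8061) = 746.5723 / 567.5323 = 1.31547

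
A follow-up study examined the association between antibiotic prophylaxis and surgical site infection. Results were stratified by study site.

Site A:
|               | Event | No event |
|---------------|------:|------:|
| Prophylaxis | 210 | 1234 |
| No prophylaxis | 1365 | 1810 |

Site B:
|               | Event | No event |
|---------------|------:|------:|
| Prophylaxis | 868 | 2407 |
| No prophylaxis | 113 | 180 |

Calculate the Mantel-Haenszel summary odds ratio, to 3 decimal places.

OR_MH = Σ(aᵢdᵢ/nᵢ) / Σ(bᵢcᵢ/nᵢ), where nᵢ is the stratum total.
Stratum 1 (Site A): n = 4619; a·d/n = 210·1810/4619 = 82.2905; b·c/n = 1234·1365/4619 = 364.6698
Stratum 2 (Site B): n = 3568; a·d/n = 868·180/3568 = 43.7892; b·c/n = 2407·113/3568 = 76.2307
OR_MH = (82.2905 + 43.7892) / (364.6698 + 76.2307) = 126.0798 / 440.9005 = 0.28596

0.286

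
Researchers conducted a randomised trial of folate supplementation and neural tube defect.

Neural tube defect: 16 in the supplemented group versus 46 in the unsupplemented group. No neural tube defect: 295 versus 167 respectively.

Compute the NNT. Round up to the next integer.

Risk in treated group = 16/311 = 0.05145; risk in control = 46/213 = 0.21596.
Absolute risk reduction = 0.21596 − 0.05145 = 0.16452
NNT = 1 / ARR = 1 / 0.16452 = 6.078 → round up → 7

7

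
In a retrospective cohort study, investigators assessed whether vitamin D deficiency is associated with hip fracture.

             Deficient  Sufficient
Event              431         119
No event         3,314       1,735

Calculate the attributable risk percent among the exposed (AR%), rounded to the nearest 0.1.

44.2

Reading the table with exposure as columns: a = 431 (Deficient, case), b = 3314 (Deficient, non-case), c = 119 (Sufficient, case), d = 1735.
Risk in exposed = 431/3745 = 0.11509; risk in unexposed = 119/1854 = 0.06419.
RR = 0.11509/0.06419 = 1.79303
AR% = (RR − 1)/RR × 100 = (1.79303 − 1)/1.79303 × 100 = 44.2286%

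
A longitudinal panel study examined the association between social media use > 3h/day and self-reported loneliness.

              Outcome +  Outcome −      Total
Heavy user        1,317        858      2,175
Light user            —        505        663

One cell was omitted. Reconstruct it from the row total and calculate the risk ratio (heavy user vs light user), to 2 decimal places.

The missing cell is in the unexposed row: 663 − 505 = 158.
So a = 1317, b = 858, c = 158, d = 505.
RR = [a/(a+b)] / [c/(c+d)] = (1317/2175) / (158/663) = 0.60552/0.23831 = 2.54087

2.54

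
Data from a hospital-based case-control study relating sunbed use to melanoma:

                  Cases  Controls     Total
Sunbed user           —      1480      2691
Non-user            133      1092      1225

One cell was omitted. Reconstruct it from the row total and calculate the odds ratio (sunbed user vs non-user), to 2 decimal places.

The missing cell is in the exposed row: 2691 − 1480 = 1211.
So a = 1211, b = 1480, c = 133, d = 1092.
OR = (a·d)/(b·c) = (1211 × 1092) / (1480 × 133) = 1322412 / 196840 = 6.71821

6.72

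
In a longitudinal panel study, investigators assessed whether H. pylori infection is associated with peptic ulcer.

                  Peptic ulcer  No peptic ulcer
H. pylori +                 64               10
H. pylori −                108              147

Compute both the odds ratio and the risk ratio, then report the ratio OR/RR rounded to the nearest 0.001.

Cells: a = 64, b = 10, c = 108, d = 147.
OR = (64·147)/(10·108) = 9408/1080 = 8.71111
Risk in exposed = 64/74 = 0.86486; risk in unexposed = 108/255 = 0.42353; RR = 2.04204
OR/RR = 8.71111 / 2.04204 = 4.26588
The outcome is not rare, so the OR lies further from 1 than the RR.

4.266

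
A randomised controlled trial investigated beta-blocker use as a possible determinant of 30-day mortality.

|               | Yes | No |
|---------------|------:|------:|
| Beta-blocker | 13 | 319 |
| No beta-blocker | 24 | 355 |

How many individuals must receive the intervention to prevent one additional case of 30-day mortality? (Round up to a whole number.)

42

Risk in treated group = 13/332 = 0.03916; risk in control = 24/379 = 0.06332.
Absolute risk reduction = 0.06332 − 0.03916 = 0.02417
NNT = 1 / ARR = 1 / 0.02417 = 41.377 → round up → 42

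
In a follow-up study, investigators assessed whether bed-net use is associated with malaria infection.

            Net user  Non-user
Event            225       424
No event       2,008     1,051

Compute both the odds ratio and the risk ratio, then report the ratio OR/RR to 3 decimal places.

0.792

Reading the table with exposure as columns: a = 225 (Net user, case), b = 2008 (Net user, non-case), c = 424 (Non-user, case), d = 1051.
OR = (225·1051)/(2008·424) = 236475/851392 = 0.27775
Risk in exposed = 225/2233 = 0.10076; risk in unexposed = 424/1475 = 0.28746; RR = 0.35053
OR/RR = 0.27775 / 0.35053 = 0.79238
The outcome is not rare, so the OR lies further from 1 than the RR.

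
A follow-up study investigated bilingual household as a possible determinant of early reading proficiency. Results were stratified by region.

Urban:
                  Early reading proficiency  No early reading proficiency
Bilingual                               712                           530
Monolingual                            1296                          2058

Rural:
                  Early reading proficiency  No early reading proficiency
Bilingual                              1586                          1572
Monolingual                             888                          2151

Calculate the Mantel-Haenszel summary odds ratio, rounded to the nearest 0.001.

2.320

OR_MH = Σ(aᵢdᵢ/nᵢ) / Σ(bᵢcᵢ/nᵢ), where nᵢ is the stratum total.
Stratum 1 (Urban): n = 4596; a·d/n = 712·2058/4596 = 318.8198; b·c/n = 530·1296/4596 = 149.4517
Stratum 2 (Rural): n = 6197; a·d/n = 1586·2151/6197 = 550.5061; b·c/n = 1572·888/6197 = 225.2600
OR_MH = (318.8198 + 550.5061) / (149.4517 + 225.2600) = 869.3259 / 374.7117 = 2.31999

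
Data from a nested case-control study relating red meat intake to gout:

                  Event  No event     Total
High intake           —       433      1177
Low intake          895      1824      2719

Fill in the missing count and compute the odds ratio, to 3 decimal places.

3.502

The missing cell is in the exposed row: 1177 − 433 = 744.
So a = 744, b = 433, c = 895, d = 1824.
OR = (a·d)/(b·c) = (744 × 1824) / (433 × 895) = 1357056 / 387535 = 3.50176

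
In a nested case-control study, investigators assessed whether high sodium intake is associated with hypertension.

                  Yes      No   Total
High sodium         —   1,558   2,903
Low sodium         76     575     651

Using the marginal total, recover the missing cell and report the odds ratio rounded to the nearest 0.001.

The missing cell is in the exposed row: 2903 − 1558 = 1345.
So a = 1345, b = 1558, c = 76, d = 575.
OR = (a·d)/(b·c) = (1345 × 575) / (1558 × 76) = 773375 / 118408 = 6.53144

6.531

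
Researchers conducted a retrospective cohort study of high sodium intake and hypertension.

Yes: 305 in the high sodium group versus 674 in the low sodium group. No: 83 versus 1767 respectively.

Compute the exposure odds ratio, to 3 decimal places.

9.634

From the description: a = 305, b = 83, c = 674, d = 1767.
OR = (a·d)/(b·c) = (305 × 1767) / (83 × 674) = 538935 / 55942 = 9.63382
The odds of hypertension are about 9.63 times as high in the high sodium group.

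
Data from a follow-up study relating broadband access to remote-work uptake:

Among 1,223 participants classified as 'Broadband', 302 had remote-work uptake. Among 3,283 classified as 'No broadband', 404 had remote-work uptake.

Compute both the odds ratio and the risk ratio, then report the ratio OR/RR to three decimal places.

From the description: a = 302, b = 921, c = 404, d = 2879.
OR = (302·2879)/(921·404) = 869458/372084 = 2.33673
Risk in exposed = 302/1223 = 0.24693; risk in unexposed = 404/3283 = 0.12306; RR = 2.00664
OR/RR = 2.33673 / 2.00664 = 1.16449
The outcome is not rare, so the OR lies further from 1 than the RR.

1.164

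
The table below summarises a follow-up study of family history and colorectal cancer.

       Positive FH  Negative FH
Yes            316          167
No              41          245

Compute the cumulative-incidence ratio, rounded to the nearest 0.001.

2.184

Reading the table with exposure as columns: a = 316 (Positive FH, case), b = 41 (Positive FH, non-case), c = 167 (Negative FH, case), d = 245.
Risk in exposed = 316/357 = 0.88515; risk in unexposed = 167/412 = 0.40534.
RR = 0.88515 / 0.40534 = 2.18373
The risk among the exposed is 2.18 times that among the unexposed.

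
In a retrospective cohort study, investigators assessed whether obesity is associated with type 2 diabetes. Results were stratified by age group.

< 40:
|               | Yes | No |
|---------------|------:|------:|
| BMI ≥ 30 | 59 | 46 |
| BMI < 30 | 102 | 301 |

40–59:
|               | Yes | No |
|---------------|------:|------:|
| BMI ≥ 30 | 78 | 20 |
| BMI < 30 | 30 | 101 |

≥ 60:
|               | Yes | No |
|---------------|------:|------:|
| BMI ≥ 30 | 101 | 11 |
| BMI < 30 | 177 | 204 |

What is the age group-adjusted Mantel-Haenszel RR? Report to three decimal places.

RR_MH = Σ(aᵢ·n₀ᵢ/nᵢ) / Σ(cᵢ·n₁ᵢ/nᵢ), with n₁ᵢ = aᵢ+bᵢ (exposed), n₀ᵢ = cᵢ+dᵢ (unexposed), nᵢ = n₁ᵢ+n₀ᵢ.
Stratum 1 (< 40): n₁ = 105, n₀ = 403, n = 508; a·n₀/n = 59·403/508 = 46.8051; c·n₁/n = 102·105/508 = 21.0827
Stratum 2 (40–59): n₁ = 98, n₀ = 131, n = 229; a·n₀/n = 78·131/229 = 44.6201; c·n₁/n = 30·98/229 = 12.8384
Stratum 3 (≥ 60): n₁ = 112, n₀ = 381, n = 493; a·n₀/n = 101·381/493 = 78.0548; c·n₁/n = 177·112/493 = 40.2110
RR_MH = (46.8051 + 44.6201 + 78.0548) / (21.0827 + 12.8384 + 40.2110) = 169.4800 / 74.1321 = 2.28619

2.286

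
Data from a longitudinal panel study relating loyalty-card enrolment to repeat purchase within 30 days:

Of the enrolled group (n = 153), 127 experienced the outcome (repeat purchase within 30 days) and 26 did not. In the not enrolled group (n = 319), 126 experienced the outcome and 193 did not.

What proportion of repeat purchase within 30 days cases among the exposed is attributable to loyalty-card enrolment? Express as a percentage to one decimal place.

52.4

From the description: a = 127, b = 26, c = 126, d = 193.
Risk in exposed = 127/153 = 0.83007; risk in unexposed = 126/319 = 0.39498.
RR = 0.83007/0.39498 = 2.10151
AR% = (RR − 1)/RR × 100 = (2.10151 − 1)/2.10151 × 100 = 52.4153%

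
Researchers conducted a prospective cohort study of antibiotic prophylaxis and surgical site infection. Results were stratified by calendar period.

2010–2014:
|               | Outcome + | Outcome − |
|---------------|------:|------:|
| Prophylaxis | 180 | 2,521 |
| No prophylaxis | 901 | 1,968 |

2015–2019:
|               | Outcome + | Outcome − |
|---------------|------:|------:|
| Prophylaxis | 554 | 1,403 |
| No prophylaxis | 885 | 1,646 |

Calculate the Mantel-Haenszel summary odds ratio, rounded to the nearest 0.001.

0.390

OR_MH = Σ(aᵢdᵢ/nᵢ) / Σ(bᵢcᵢ/nᵢ), where nᵢ is the stratum total.
Stratum 1 (2010–2014): n = 5570; a·d/n = 180·1968/5570 = 63.5978; b·c/n = 2521·901/5570 = 407.7955
Stratum 2 (2015–2019): n = 4488; a·d/n = 554·1646/4488 = 203.1827; b·c/n = 1403·885/4488 = 276.6611
OR_MH = (63.5978 + 203.1827) / (407.7955 + 276.6611) = 266.7806 / 684.4566 = 0.38977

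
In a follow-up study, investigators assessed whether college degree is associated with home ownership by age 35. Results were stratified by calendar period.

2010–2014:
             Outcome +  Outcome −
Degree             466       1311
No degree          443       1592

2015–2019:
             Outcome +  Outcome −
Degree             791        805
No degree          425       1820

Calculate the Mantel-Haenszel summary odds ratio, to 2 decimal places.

2.36

OR_MH = Σ(aᵢdᵢ/nᵢ) / Σ(bᵢcᵢ/nᵢ), where nᵢ is the stratum total.
Stratum 1 (2010–2014): n = 3812; a·d/n = 466·1592/3812 = 194.6149; b·c/n = 1311·443/3812 = 152.3539
Stratum 2 (2015–2019): n = 3841; a·d/n = 791·1820/3841 = 374.8034; b·c/n = 805·425/3841 = 89.0719
OR_MH = (194.6149 + 374.8034) / (152.3539 + 89.0719) = 569.4183 / 241.4257 = 2.35857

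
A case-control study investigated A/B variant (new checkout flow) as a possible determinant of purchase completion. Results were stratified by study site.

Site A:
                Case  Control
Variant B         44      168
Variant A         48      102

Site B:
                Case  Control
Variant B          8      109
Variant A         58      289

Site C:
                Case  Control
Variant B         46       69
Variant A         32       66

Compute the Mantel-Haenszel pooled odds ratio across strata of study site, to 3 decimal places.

OR_MH = Σ(aᵢdᵢ/nᵢ) / Σ(bᵢcᵢ/nᵢ), where nᵢ is the stratum total.
Stratum 1 (Site A): n = 362; a·d/n = 44·102/362 = 12.3978; b·c/n = 168·48/362 = 22.2762
Stratum 2 (Site B): n = 464; a·d/n = 8·289/464 = 4.9828; b·c/n = 109·58/464 = 13.6250
Stratum 3 (Site C): n = 213; a·d/n = 46·66/213 = 14.2535; b·c/n = 69·32/213 = 10.3662
OR_MH = (12.3978 + 4.9828 + 14.2535) / (22.2762 + 13.6250 + 10.3662) = 31.6341 / 46.2674 = 0.68372

0.684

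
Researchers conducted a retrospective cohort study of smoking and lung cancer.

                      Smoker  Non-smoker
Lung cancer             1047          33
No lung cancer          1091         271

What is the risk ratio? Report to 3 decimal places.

Reading the table with exposure as columns: a = 1047 (Smoker, case), b = 1091 (Smoker, non-case), c = 33 (Non-smoker, case), d = 271.
Risk in exposed = 1047/2138 = 0.48971; risk in unexposed = 33/304 = 0.10855.
RR = 0.48971 / 0.10855 = 4.51127
The risk among the exposed is 4.51 times that among the unexposed.

4.511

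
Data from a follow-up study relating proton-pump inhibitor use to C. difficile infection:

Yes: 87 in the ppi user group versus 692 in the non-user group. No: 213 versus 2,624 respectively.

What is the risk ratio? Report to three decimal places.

1.390

From the description: a = 87, b = 213, c = 692, d = 2624.
Risk in exposed = 87/300 = 0.29000; risk in unexposed = 692/3316 = 0.20869.
RR = 0.29000 / 0.20869 = 1.38965
The risk among the exposed is 1.39 times that among the unexposed.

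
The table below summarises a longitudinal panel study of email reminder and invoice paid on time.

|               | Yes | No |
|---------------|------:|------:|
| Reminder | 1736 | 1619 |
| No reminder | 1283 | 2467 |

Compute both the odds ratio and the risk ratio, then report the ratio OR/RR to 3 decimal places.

1.363

Cells: a = 1736, b = 1619, c = 1283, d = 2467.
OR = (1736·2467)/(1619·1283) = 4282712/2077177 = 2.06179
Risk in exposed = 1736/3355 = 0.51744; risk in unexposed = 1283/3750 = 0.34213; RR = 1.51238
OR/RR = 2.06179 / 1.51238 = 1.36328
The outcome is not rare, so the OR lies further from 1 than the RR.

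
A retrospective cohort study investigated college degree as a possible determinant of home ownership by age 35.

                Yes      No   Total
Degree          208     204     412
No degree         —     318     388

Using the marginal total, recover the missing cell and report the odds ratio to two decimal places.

4.63

The missing cell is in the unexposed row: 388 − 318 = 70.
So a = 208, b = 204, c = 70, d = 318.
OR = (a·d)/(b·c) = (208 × 318) / (204 × 70) = 66144 / 14280 = 4.63193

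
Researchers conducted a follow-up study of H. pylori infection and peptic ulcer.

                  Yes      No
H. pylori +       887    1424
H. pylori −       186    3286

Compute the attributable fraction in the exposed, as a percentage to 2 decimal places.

Cells: a = 887, b = 1424, c = 186, d = 3286.
Risk in exposed = 887/2311 = 0.38382; risk in unexposed = 186/3472 = 0.05357.
RR = 0.38382/0.05357 = 7.16458
AR% = (RR − 1)/RR × 100 = (7.16458 − 1)/7.16458 × 100 = 86.0424%

86.04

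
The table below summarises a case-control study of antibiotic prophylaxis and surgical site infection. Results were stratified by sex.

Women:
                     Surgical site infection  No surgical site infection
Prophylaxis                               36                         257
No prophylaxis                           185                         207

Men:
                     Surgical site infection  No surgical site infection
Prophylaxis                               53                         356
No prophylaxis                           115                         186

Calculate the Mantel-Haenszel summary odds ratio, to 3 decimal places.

0.195

OR_MH = Σ(aᵢdᵢ/nᵢ) / Σ(bᵢcᵢ/nᵢ), where nᵢ is the stratum total.
Stratum 1 (Women): n = 685; a·d/n = 36·207/685 = 10.8788; b·c/n = 257·185/685 = 69.4088
Stratum 2 (Men): n = 710; a·d/n = 53·186/710 = 13.8845; b·c/n = 356·115/710 = 57.6620
OR_MH = (10.8788 + 13.8845) / (69.4088 + 57.6620) = 24.7633 / 127.0707 = 0.19488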